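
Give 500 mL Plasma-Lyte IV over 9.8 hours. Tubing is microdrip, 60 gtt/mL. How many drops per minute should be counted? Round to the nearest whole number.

51 gtt/min

500 mL ÷ (9.8 hr × 60 = 588 min) = 0.8503401 mL/min
0.8503401 mL/min × 60 gtt/mL = 51.02041 gtt/min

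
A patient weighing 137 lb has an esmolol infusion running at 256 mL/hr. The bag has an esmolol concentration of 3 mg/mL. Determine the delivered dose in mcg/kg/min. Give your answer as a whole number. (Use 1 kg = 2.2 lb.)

206 mcg/kg/min

Weight = 137 lb ÷ 2.2 lb/kg = 62.27273 kg
Concentration = 3 mg/mL = 3000 mcg/mL
Drug rate = 256 mL/hr × 3000 mcg/mL = 768000 mcg/hr
768000 mcg/hr ÷ 60 min/hr = 12800 mcg/min
12800 mcg/min ÷ 62.27273 kg = 205.5474 mcg/kg/min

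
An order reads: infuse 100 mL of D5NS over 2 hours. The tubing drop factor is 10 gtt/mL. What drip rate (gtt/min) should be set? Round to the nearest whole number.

100 mL ÷ (2 hr × 60 = 120 min) = 0.8333333 mL/min
0.8333333 mL/min × 10 gtt/mL = 8.333333 gtt/min

8 gtt/min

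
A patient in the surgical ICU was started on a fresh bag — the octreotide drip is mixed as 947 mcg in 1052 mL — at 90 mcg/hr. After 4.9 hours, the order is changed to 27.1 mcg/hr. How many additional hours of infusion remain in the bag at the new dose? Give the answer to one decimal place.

Initial rate:
Concentration = 947 mcg ÷ 1052 mL = 0.9001901 mcg/mL
Rate = 90 mcg/hr ÷ 0.9001901 mcg/mL = 99.97888 mL/hr
Volume infused so far = 99.97888 mL/hr × 4.9 hr = 489.8965 mL
Volume remaining = 1052 − 489.8965 = 562.1035 mL
New rate:
Rate = 27.1 mcg/hr ÷ 0.9001901 mcg/mL = 30.10475 mL/hr
Time remaining = 562.1035 mL ÷ 30.10475 mL/hr = 18.67159 hr

18.7 hours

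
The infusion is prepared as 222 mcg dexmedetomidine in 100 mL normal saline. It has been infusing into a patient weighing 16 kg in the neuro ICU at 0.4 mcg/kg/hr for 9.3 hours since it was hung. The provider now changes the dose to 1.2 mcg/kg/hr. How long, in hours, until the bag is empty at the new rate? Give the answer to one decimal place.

8.5 hours

Initial rate:
Dose = 0.4 mcg/kg/hr × 16 kg = 6.4 mcg/hr
Concentration = 222 mcg ÷ 100 mL = 2.22 mcg/mL
Rate = 6.4 mcg/hr ÷ 2.22 mcg/mL = 2.882883 mL/hr
Volume infused so far = 2.882883 mL/hr × 9.3 hr = 26.81081 mL
Volume remaining = 100 − 26.81081 = 73.18919 mL
New rate:
Dose = 1.2 mcg/kg/hr × 16 kg = 19.2 mcg/hr
Rate = 19.2 mcg/hr ÷ 2.22 mcg/mL = 8.648649 mL/hr
Time remaining = 73.18919 mL ÷ 8.648649 mL/hr = 8.4625 hr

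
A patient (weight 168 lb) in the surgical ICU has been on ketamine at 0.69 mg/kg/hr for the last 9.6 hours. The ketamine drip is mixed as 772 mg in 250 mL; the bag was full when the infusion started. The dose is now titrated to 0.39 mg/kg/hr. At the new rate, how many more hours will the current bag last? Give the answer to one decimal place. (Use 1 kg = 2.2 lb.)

8.9 hours

Initial rate:
Weight = 168 lb ÷ 2.2 lb/kg = 76.36364 kg
Dose = 0.69 mg/kg/hr × 76.36364 kg = 52.69091 mg/hr
Concentration = 772 mg ÷ 250 mL = 3.088 mg/mL
Rate = 52.69091 mg/hr ÷ 3.088 mg/mL = 17.06312 mL/hr
Volume infused so far = 17.06312 mL/hr × 9.6 hr = 163.8059 mL
Volume remaining = 250 − 163.8059 = 86.19407 mL
New rate:
Dose = 0.39 mg/kg/hr × 76.36364 kg = 29.78182 mg/hr
Rate = 29.78182 mg/hr ÷ 3.088 mg/mL = 9.644371 mL/hr
Time remaining = 86.19407 mL ÷ 9.644371 mL/hr = 8.937241 hr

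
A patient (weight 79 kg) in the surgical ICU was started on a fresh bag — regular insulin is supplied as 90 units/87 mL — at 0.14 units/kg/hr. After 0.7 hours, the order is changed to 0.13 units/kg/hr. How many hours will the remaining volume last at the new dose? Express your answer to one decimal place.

8.0 hours

Initial rate:
Dose = 0.14 units/kg/hr × 79 kg = 11.06 units/hr
Concentration = 90 units ÷ 87 mL = 1.034483 units/mL
Rate = 11.06 units/hr ÷ 1.034483 units/mL = 10.69133 mL/hr
Volume infused so far = 10.69133 mL/hr × 0.7 hr = 7.483933 mL
Volume remaining = 87 − 7.483933 = 79.51607 mL
New rate:
Dose = 0.13 units/kg/hr × 79 kg = 10.27 units/hr
Rate = 10.27 units/hr ÷ 1.034483 units/mL = 9.927667 mL/hr
Time remaining = 79.51607 mL ÷ 9.927667 mL/hr = 8.009542 hr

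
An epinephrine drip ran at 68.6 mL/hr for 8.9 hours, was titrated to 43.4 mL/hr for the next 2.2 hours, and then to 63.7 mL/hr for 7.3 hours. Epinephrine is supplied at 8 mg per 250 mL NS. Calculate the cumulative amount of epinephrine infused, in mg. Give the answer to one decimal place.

Concentration = 8 mg ÷ 250 mL = 0.032 mg/mL
Stage 1: 68.6 mL/hr × 8.9 hr = 610.54 mL → 610.54 mL × 0.032 mg/mL = 19.53728 mg
Stage 2: 43.4 mL/hr × 2.2 hr = 95.48 mL → 95.48 mL × 0.032 mg/mL = 3.05536 mg
Stage 3: 63.7 mL/hr × 7.3 hr = 465.01 mL → 465.01 mL × 0.032 mg/mL = 14.88032 mg
Total = 19.53728 + 3.05536 + 14.88032 = 37.47296 mg

37.5 mg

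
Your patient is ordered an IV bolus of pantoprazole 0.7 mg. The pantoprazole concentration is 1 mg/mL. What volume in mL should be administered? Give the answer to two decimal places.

Volume = 0.7 mg ÷ 1 mg/mL = 0.7 mL

0.70 mL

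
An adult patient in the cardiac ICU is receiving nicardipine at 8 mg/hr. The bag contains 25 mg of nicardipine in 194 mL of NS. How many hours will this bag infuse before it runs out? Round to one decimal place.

Concentration = 25 mg ÷ 194 mL = 0.128866 mg/mL
Rate = 8 mg/hr ÷ 0.128866 mg/mL = 62.08 mL/hr
Duration = 194 mL ÷ 62.08 mL/hr = 3.125 hr

3.1 hours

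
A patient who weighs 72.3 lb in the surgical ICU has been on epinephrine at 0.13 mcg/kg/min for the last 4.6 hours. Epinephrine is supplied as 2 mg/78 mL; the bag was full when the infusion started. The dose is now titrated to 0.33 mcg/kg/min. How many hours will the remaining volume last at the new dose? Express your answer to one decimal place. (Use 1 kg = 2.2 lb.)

1.3 hours

Initial rate:
Weight = 72.3 lb ÷ 2.2 lb/kg = 32.86364 kg
Dose = 0.13 mcg/kg/min × 32.86364 kg = 4.272273 mcg/min
4.272273 mcg/min × 60 min/hr = 256.3364 mcg/hr
Concentration = 2 mg ÷ 78 mL = 0.02564103 mg/mL = 25.64103 mcg/mL
Rate = 256.3364 mcg/hr ÷ 25.64103 mcg/mL = 9.997118 mL/hr
Volume infused so far = 9.997118 mL/hr × 4.6 hr = 45.98674 mL
Volume remaining = 78 − 45.98674 = 32.01326 mL
New rate:
Dose = 0.33 mcg/kg/min × 32.86364 kg = 10.845 mcg/min
10.845 mcg/min × 60 min/hr = 650.7 mcg/hr
Rate = 650.7 mcg/hr ÷ 25.64103 mcg/mL = 25.3773 mL/hr
Time remaining = 32.01326 mL ÷ 25.3773 mL/hr = 1.261492 hr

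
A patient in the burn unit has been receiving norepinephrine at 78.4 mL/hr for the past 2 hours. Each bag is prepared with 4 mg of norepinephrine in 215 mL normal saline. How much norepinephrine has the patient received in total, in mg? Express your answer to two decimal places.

2.92 mg

Concentration = 4 mg ÷ 215 mL = 0.01860465 mg/mL = 18.60465 mcg/mL
Drug rate = 78.4 mL/hr × 18.60465 mcg/mL = 1458.605 mcg/hr
Total = 1458.605 mcg/hr × 2 hr = 2917.209 mcg = 2.917209 mg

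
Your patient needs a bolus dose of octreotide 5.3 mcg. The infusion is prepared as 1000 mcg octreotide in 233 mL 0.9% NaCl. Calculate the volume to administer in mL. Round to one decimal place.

1.2 mL

Concentration = 1000 mcg ÷ 233 mL = 4.291845 mcg/mL
Volume = 5.3 mcg ÷ 4.291845 mcg/mL = 1.2349 mL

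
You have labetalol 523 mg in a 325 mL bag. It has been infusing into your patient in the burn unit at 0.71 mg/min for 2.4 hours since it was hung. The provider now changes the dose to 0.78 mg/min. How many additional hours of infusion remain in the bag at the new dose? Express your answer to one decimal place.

Initial rate:
0.71 mg/min × 60 min/hr = 42.6 mg/hr
Concentration = 523 mg ÷ 325 mL = 1.609231 mg/mL
Rate = 42.6 mg/hr ÷ 1.609231 mg/mL = 26.47228 mL/hr
Volume infused so far = 26.47228 mL/hr × 2.4 hr = 63.53346 mL
Volume remaining = 325 − 63.53346 = 261.4665 mL
New rate:
0.78 mg/min × 60 min/hr = 46.8 mg/hr
Rate = 46.8 mg/hr ÷ 1.609231 mg/mL = 29.08222 mL/hr
Time remaining = 261.4665 mL ÷ 29.08222 mL/hr = 8.990598 hr

9.0 hours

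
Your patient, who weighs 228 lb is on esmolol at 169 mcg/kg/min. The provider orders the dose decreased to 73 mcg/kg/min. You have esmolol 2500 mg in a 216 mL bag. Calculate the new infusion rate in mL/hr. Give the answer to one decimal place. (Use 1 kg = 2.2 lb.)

Weight = 228 lb ÷ 2.2 lb/kg = 103.6364 kg
Dose = 73 mcg/kg/min × 103.6364 kg = 7565.455 mcg/min
7565.455 mcg/min × 60 min/hr = 453927.3 mcg/hr
Concentration = 2500 mg ÷ 216 mL = 11.57407 mg/mL = 11574.07 mcg/mL
Rate = 453927.3 mcg/hr ÷ 11574.07 mcg/mL = 39.21932 mL/hr

39.2 mL/hr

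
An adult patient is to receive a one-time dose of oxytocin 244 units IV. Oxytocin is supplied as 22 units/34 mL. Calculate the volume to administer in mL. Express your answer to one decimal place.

377.1 mL

Concentration = 22 units ÷ 34 mL = 0.6470588 units/mL
Volume = 244 units ÷ 0.6470588 units/mL = 377.0909 mL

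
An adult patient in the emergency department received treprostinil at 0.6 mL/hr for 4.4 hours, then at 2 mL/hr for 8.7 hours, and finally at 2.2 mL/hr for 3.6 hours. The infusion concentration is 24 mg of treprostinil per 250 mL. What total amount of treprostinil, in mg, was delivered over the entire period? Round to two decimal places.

Concentration = 24 mg ÷ 250 mL = 0.096 mg/mL
Stage 1: 0.6 mL/hr × 4.4 hr = 2.64 mL → 2.64 mL × 0.096 mg/mL = 0.25344 mg
Stage 2: 2 mL/hr × 8.7 hr = 17.4 mL → 17.4 mL × 0.096 mg/mL = 1.6704 mg
Stage 3: 2.2 mL/hr × 3.6 hr = 7.92 mL → 7.92 mL × 0.096 mg/mL = 0.76032 mg
Total = 0.25344 + 1.6704 + 0.76032 = 2.68416 mg

2.68 mg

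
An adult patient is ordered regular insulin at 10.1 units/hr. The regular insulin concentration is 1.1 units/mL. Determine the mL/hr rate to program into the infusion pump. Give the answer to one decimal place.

Rate = 10.1 units/hr ÷ 1.1 units/mL = 9.181818 mL/hr

9.2 mL/hr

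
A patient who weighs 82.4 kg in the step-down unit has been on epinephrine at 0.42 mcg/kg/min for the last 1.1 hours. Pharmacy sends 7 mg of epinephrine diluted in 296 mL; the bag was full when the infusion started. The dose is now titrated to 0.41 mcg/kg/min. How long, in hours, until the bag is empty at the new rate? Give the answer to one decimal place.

Initial rate:
Dose = 0.42 mcg/kg/min × 82.4 kg = 34.608 mcg/min
34.608 mcg/min × 60 min/hr = 2076.48 mcg/hr
Concentration = 7 mg ÷ 296 mL = 0.02364865 mg/mL = 23.64865 mcg/mL
Rate = 2076.48 mcg/hr ÷ 23.64865 mcg/mL = 87.80544 mL/hr
Volume infused so far = 87.80544 mL/hr × 1.1 hr = 96.58598 mL
Volume remaining = 296 − 96.58598 = 199.414 mL
New rate:
Dose = 0.41 mcg/kg/min × 82.4 kg = 33.784 mcg/min
33.784 mcg/min × 60 min/hr = 2027.04 mcg/hr
Rate = 2027.04 mcg/hr ÷ 23.64865 mcg/mL = 85.71483 mL/hr
Time remaining = 199.414 mL ÷ 85.71483 mL/hr = 2.326482 hr

2.3 hours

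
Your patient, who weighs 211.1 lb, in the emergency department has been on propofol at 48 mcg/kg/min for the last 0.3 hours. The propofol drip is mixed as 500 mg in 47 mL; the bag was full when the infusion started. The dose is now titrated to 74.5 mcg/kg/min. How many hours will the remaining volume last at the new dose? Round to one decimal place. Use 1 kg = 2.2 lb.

1.0 hours

Initial rate:
Weight = 211.1 lb ÷ 2.2 lb/kg = 95.95455 kg
Dose = 48 mcg/kg/min × 95.95455 kg = 4605.818 mcg/min
4605.818 mcg/min × 60 min/hr = 276349.1 mcg/hr
Concentration = 500 mg ÷ 47 mL = 10.6383 mg/mL = 10638.3 mcg/mL
Rate = 276349.1 mcg/hr ÷ 10638.3 mcg/mL = 25.97681 mL/hr
Volume infused so far = 25.97681 mL/hr × 0.3 hr = 7.793044 mL
Volume remaining = 47 − 7.793044 = 39.20696 mL
New rate:
Dose = 74.5 mcg/kg/min × 95.95455 kg = 7148.614 mcg/min
7148.614 mcg/min × 60 min/hr = 428916.8 mcg/hr
Rate = 428916.8 mcg/hr ÷ 10638.3 mcg/mL = 40.31818 mL/hr
Time remaining = 39.20696 mL ÷ 40.31818 mL/hr = 0.9724386 hr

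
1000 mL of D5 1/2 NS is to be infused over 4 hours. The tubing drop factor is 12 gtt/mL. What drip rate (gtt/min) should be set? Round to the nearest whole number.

50 gtt/min

1000 mL ÷ (4 hr × 60 = 240 min) = 4.166667 mL/min
4.166667 mL/min × 12 gtt/mL = 50 gtt/min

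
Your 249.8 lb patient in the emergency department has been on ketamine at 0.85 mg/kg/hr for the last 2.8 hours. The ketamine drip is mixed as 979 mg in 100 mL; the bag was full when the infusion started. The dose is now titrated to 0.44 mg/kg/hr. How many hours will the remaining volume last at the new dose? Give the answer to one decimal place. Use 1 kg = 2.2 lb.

Initial rate:
Weight = 249.8 lb ÷ 2.2 lb/kg = 113.5455 kg
Dose = 0.85 mg/kg/hr × 113.5455 kg = 96.51364 mg/hr
Concentration = 979 mg ÷ 100 mL = 9.79 mg/mL
Rate = 96.51364 mg/hr ÷ 9.79 mg/mL = 9.85839 mL/hr
Volume infused so far = 9.85839 mL/hr × 2.8 hr = 27.60349 mL
Volume remaining = 100 − 27.60349 = 72.39651 mL
New rate:
Dose = 0.44 mg/kg/hr × 113.5455 kg = 49.96 mg/hr
Rate = 49.96 mg/hr ÷ 9.79 mg/mL = 5.103166 mL/hr
Time remaining = 72.39651 mL ÷ 5.103166 mL/hr = 14.18659 hr

14.2 hours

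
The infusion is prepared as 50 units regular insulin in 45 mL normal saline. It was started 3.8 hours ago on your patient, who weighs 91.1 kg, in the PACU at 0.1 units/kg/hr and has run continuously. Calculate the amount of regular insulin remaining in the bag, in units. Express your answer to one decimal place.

15.4 units

Dose = 0.1 units/kg/hr × 91.1 kg = 9.11 units/hr
Concentration = 50 units ÷ 45 mL = 1.111111 units/mL
Rate = 9.11 units/hr ÷ 1.111111 units/mL = 8.199 mL/hr
Volume infused = 8.199 mL/hr × 3.8 hr = 31.1562 mL
Volume remaining = 45 − 31.1562 = 13.8438 mL
Drug remaining = 13.8438 mL × 1.111111 units/mL = 15.382 units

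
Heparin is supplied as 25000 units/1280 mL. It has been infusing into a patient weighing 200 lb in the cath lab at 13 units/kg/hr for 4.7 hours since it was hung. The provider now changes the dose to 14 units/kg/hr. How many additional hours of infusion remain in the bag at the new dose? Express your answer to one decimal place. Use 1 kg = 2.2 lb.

Initial rate:
Weight = 200 lb ÷ 2.2 lb/kg = 90.90909 kg
Dose = 13 units/kg/hr × 90.90909 kg = 1181.818 units/hr
Concentration = 25000 units ÷ 1280 mL = 19.53125 units/mL
Rate = 1181.818 units/hr ÷ 19.53125 units/mL = 60.50909 mL/hr
Volume infused so far = 60.50909 mL/hr × 4.7 hr = 284.3927 mL
Volume remaining = 1280 − 284.3927 = 995.6073 mL
New rate:
Dose = 14 units/kg/hr × 90.90909 kg = 1272.727 units/hr
Rate = 1272.727 units/hr ÷ 19.53125 units/mL = 65.16364 mL/hr
Time remaining = 995.6073 mL ÷ 65.16364 mL/hr = 15.27857 hr

15.3 hours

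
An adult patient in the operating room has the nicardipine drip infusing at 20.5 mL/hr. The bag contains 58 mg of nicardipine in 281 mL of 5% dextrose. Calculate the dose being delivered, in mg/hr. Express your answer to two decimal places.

4.23 mg/hr

Concentration = 58 mg ÷ 281 mL = 0.2064057 mg/mL
Drug rate = 20.5 mL/hr × 0.2064057 mg/mL = 4.231317 mg/hr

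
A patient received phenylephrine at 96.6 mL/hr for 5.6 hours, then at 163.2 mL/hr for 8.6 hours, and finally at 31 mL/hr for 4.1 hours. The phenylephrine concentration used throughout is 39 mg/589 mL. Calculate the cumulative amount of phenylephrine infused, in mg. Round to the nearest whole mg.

137 mg

Concentration = 39 mg ÷ 589 mL = 0.06621392 mg/mL
Stage 1: 96.6 mL/hr × 5.6 hr = 540.96 mL → 540.96 mL × 0.06621392 mg/mL = 35.81908 mg
Stage 2: 163.2 mL/hr × 8.6 hr = 1403.52 mL → 1403.52 mL × 0.06621392 mg/mL = 92.93256 mg
Stage 3: 31 mL/hr × 4.1 hr = 127.1 mL → 127.1 mL × 0.06621392 mg/mL = 8.415789 mg
Total = 35.81908 + 92.93256 + 8.415789 = 137.1674 mg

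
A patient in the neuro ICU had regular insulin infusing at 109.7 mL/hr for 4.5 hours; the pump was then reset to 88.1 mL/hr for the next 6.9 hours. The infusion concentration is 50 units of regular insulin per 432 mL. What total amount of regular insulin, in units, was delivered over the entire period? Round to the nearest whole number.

Concentration = 50 units ÷ 432 mL = 0.1157407 units/mL
Stage 1: 109.7 mL/hr × 4.5 hr = 493.65 mL → 493.65 mL × 0.1157407 units/mL = 57.13542 units
Stage 2: 88.1 mL/hr × 6.9 hr = 607.89 mL → 607.89 mL × 0.1157407 units/mL = 70.35764 units
Total = 57.13542 + 70.35764 = 127.4931 units

127 units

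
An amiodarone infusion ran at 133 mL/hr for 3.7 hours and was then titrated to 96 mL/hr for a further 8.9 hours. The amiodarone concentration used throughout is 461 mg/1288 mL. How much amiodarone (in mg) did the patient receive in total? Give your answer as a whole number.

Concentration = 461 mg ÷ 1288 mL = 0.3579193 mg/mL
Stage 1: 133 mL/hr × 3.7 hr = 492.1 mL → 492.1 mL × 0.3579193 mg/mL = 176.1321 mg
Stage 2: 96 mL/hr × 8.9 hr = 854.4 mL → 854.4 mL × 0.3579193 mg/mL = 305.8062 mg
Total = 176.1321 + 305.8062 = 481.9383 mg

482 mg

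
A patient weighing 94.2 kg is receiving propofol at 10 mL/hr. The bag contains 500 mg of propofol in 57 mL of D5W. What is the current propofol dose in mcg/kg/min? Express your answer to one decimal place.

15.5 mcg/kg/min

Concentration = 500 mg ÷ 57 mL = 8.77193 mg/mL = 8771.93 mcg/mL
Drug rate = 10 mL/hr × 8771.93 mcg/mL = 87719.3 mcg/hr
87719.3 mcg/hr ÷ 60 min/hr = 1461.988 mcg/min
1461.988 mcg/min ÷ 94.2 kg = 15.52005 mcg/kg/min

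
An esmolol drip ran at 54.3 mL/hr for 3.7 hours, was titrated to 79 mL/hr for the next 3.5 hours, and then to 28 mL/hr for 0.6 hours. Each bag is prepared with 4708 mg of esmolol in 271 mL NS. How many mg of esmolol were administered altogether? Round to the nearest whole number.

8586 mg

Concentration = 4708 mg ÷ 271 mL = 17.37269 mg/mL
Stage 1: 54.3 mL/hr × 3.7 hr = 200.91 mL → 200.91 mL × 17.37269 mg/mL = 3490.348 mg
Stage 2: 79 mL/hr × 3.5 hr = 276.5 mL → 276.5 mL × 17.37269 mg/mL = 4803.55 mg
Stage 3: 28 mL/hr × 0.6 hr = 16.8 mL → 16.8 mL × 17.37269 mg/mL = 291.8613 mg
Total = 3490.348 + 4803.55 + 291.8613 = 8585.759 mg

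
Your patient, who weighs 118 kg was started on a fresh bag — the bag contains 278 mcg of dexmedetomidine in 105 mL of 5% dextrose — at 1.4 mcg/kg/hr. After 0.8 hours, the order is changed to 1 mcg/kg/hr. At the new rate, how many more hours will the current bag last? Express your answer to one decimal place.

Initial rate:
Dose = 1.4 mcg/kg/hr × 118 kg = 165.2 mcg/hr
Concentration = 278 mcg ÷ 105 mL = 2.647619 mcg/mL
Rate = 165.2 mcg/hr ÷ 2.647619 mcg/mL = 62.39568 mL/hr
Volume infused so far = 62.39568 mL/hr × 0.8 hr = 49.91655 mL
Volume remaining = 105 − 49.91655 = 55.08345 mL
New rate:
Dose = 1 mcg/kg/hr × 118 kg = 118 mcg/hr
Rate = 118 mcg/hr ÷ 2.647619 mcg/mL = 44.56835 mL/hr
Time remaining = 55.08345 mL ÷ 44.56835 mL/hr = 1.235932 hr

1.2 hours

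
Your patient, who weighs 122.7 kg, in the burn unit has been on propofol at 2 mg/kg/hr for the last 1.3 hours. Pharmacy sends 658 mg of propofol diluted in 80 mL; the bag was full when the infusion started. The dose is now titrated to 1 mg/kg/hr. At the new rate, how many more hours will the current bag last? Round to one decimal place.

Initial rate:
Dose = 2 mg/kg/hr × 122.7 kg = 245.4 mg/hr
Concentration = 658 mg ÷ 80 mL = 8.225 mg/mL
Rate = 245.4 mg/hr ÷ 8.225 mg/mL = 29.83587 mL/hr
Volume infused so far = 29.83587 mL/hr × 1.3 hr = 38.78663 mL
Volume remaining = 80 − 38.78663 = 41.21337 mL
New rate:
Dose = 1 mg/kg/hr × 122.7 kg = 122.7 mg/hr
Rate = 122.7 mg/hr ÷ 8.225 mg/mL = 14.91793 mL/hr
Time remaining = 41.21337 mL ÷ 14.91793 mL/hr = 2.762673 hr

2.8 hours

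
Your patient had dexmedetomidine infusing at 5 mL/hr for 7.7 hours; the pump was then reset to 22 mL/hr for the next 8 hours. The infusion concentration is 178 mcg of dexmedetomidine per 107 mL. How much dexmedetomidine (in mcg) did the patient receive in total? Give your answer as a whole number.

357 mcg

Concentration = 178 mcg ÷ 107 mL = 1.663551 mcg/mL
Stage 1: 5 mL/hr × 7.7 hr = 38.5 mL → 38.5 mL × 1.663551 mcg/mL = 64.04673 mcg
Stage 2: 22 mL/hr × 8 hr = 176 mL → 176 mL × 1.663551 mcg/mL = 292.785 mcg
Total = 64.04673 + 292.785 = 356.8318 mcg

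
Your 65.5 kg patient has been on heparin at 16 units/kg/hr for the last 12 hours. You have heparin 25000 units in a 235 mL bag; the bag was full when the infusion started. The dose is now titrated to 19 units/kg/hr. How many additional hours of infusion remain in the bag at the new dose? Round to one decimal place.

Initial rate:
Dose = 16 units/kg/hr × 65.5 kg = 1048 units/hr
Concentration = 25000 units ÷ 235 mL = 106.383 units/mL
Rate = 1048 units/hr ÷ 106.383 units/mL = 9.8512 mL/hr
Volume infused so far = 9.8512 mL/hr × 12 hr = 118.2144 mL
Volume remaining = 235 − 118.2144 = 116.7856 mL
New rate:
Dose = 19 units/kg/hr × 65.5 kg = 1244.5 units/hr
Rate = 1244.5 units/hr ÷ 106.383 units/mL = 11.6983 mL/hr
Time remaining = 116.7856 mL ÷ 11.6983 mL/hr = 9.983126 hr

10.0 hours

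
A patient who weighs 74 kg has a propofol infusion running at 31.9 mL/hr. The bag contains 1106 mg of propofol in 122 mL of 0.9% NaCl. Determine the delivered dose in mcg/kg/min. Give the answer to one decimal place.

Concentration = 1106 mg ÷ 122 mL = 9.065574 mg/mL = 9065.574 mcg/mL
Drug rate = 31.9 mL/hr × 9065.574 mcg/mL = 289191.8 mcg/hr
289191.8 mcg/hr ÷ 60 min/hr = 4819.863 mcg/min
4819.863 mcg/min ÷ 74 kg = 65.13329 mcg/kg/min

65.1 mcg/kg/min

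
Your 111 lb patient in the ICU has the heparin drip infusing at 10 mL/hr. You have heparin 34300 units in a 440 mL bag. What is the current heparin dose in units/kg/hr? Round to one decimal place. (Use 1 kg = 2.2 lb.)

Weight = 111 lb ÷ 2.2 lb/kg = 50.45455 kg
Concentration = 34300 units ÷ 440 mL = 77.95455 units/mL
Drug rate = 10 mL/hr × 77.95455 units/mL = 779.5455 units/hr
779.5455 units/hr ÷ 50.45455 kg = 15.45045 units/kg/hr

15.5 units/kg/hr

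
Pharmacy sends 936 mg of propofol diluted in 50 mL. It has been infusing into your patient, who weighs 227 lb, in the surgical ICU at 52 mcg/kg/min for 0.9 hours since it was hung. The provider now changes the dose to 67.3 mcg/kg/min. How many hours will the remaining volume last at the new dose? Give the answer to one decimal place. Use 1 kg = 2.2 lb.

Initial rate:
Weight = 227 lb ÷ 2.2 lb/kg = 103.1818 kg
Dose = 52 mcg/kg/min × 103.1818 kg = 5365.455 mcg/min
5365.455 mcg/min × 60 min/hr = 321927.3 mcg/hr
Concentration = 936 mg ÷ 50 mL = 18.72 mg/mL = 18720 mcg/mL
Rate = 321927.3 mcg/hr ÷ 18720 mcg/mL = 17.19697 mL/hr
Volume infused so far = 17.19697 mL/hr × 0.9 hr = 15.47727 mL
Volume remaining = 50 − 15.47727 = 34.52273 mL
New rate:
Dose = 67.3 mcg/kg/min × 103.1818 kg = 6944.136 mcg/min
6944.136 mcg/min × 60 min/hr = 416648.2 mcg/hr
Rate = 416648.2 mcg/hr ÷ 18720 mcg/mL = 22.25685 mL/hr
Time remaining = 34.52273 mL ÷ 22.25685 mL/hr = 1.551106 hr

1.6 hours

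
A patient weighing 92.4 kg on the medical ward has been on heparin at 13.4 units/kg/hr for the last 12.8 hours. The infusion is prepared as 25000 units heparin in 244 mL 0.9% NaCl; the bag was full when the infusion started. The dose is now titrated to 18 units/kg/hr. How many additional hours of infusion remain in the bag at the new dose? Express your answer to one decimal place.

5.5 hours

Initial rate:
Dose = 13.4 units/kg/hr × 92.4 kg = 1238.16 units/hr
Concentration = 25000 units ÷ 244 mL = 102.459 units/mL
Rate = 1238.16 units/hr ÷ 102.459 units/mL = 12.08444 mL/hr
Volume infused so far = 12.08444 mL/hr × 12.8 hr = 154.6809 mL
Volume remaining = 244 − 154.6809 = 89.31915 mL
New rate:
Dose = 18 units/kg/hr × 92.4 kg = 1663.2 units/hr
Rate = 1663.2 units/hr ÷ 102.459 units/mL = 16.23283 mL/hr
Time remaining = 89.31915 mL ÷ 16.23283 mL/hr = 5.502376 hr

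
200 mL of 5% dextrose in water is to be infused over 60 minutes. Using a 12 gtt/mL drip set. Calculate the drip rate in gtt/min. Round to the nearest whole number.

40 gtt/min

200 mL ÷ (60 min) = 3.333333 mL/min
3.333333 mL/min × 12 gtt/mL = 40 gtt/min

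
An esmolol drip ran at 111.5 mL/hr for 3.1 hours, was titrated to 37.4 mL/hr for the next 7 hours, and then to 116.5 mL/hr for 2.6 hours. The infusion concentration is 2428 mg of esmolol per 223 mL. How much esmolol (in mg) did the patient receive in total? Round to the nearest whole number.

Concentration = 2428 mg ÷ 223 mL = 10.88789 mg/mL
Stage 1: 111.5 mL/hr × 3.1 hr = 345.65 mL → 345.65 mL × 10.88789 mg/mL = 3763.4 mg
Stage 2: 37.4 mL/hr × 7 hr = 261.8 mL → 261.8 mL × 10.88789 mg/mL = 2850.45 mg
Stage 3: 116.5 mL/hr × 2.6 hr = 302.9 mL → 302.9 mL × 10.88789 mg/mL = 3297.943 mg
Total = 3763.4 + 2850.45 + 3297.943 = 9911.793 mg

9912 mg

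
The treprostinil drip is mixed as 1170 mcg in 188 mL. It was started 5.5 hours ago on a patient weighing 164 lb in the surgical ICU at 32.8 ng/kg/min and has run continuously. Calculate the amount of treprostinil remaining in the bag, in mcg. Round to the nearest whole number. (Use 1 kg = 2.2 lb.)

Weight = 164 lb ÷ 2.2 lb/kg = 74.54545 kg
Dose = 32.8 ng/kg/min × 74.54545 kg = 2445.091 ng/min
2445.091 ng/min × 60 min/hr = 146705.5 ng/hr
Concentration = 1170 mcg ÷ 188 mL = 6.223404 mcg/mL = 6223.404 ng/mL
Rate = 146705.5 ng/hr ÷ 6223.404 ng/mL = 23.57318 mL/hr
Volume infused = 23.57318 mL/hr × 5.5 hr = 129.6525 mL
Volume remaining = 188 − 129.6525 = 58.34749 mL
Drug remaining = 58.34749 mL × 6223.404 ng/mL = 363120 ng = 363.12 mcg

363 mcg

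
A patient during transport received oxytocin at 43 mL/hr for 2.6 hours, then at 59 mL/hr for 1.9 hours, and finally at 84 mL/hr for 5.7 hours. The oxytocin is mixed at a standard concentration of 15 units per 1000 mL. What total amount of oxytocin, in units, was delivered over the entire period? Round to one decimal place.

10.5 units

Concentration = 15 units ÷ 1000 mL = 0.015 units/mL
Stage 1: 43 mL/hr × 2.6 hr = 111.8 mL → 111.8 mL × 0.015 units/mL = 1.677 units
Stage 2: 59 mL/hr × 1.9 hr = 112.1 mL → 112.1 mL × 0.015 units/mL = 1.6815 units
Stage 3: 84 mL/hr × 5.7 hr = 478.8 mL → 478.8 mL × 0.015 units/mL = 7.182 units
Total = 1.677 + 1.6815 + 7.182 = 10.5405 units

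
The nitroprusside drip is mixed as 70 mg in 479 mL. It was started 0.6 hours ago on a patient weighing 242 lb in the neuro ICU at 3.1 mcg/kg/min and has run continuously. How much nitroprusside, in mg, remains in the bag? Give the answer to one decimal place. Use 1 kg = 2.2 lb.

Weight = 242 lb ÷ 2.2 lb/kg = 110 kg
Dose = 3.1 mcg/kg/min × 110 kg = 341 mcg/min
341 mcg/min × 60 min/hr = 20460 mcg/hr
Concentration = 70 mg ÷ 479 mL = 0.1461378 mg/mL = 146.1378 mcg/mL
Rate = 20460 mcg/hr ÷ 146.1378 mcg/mL = 140.0049 mL/hr
Volume infused = 140.0049 mL/hr × 0.6 hr = 84.00291 mL
Volume remaining = 479 − 84.00291 = 394.9971 mL
Drug remaining = 394.9971 mL × 146.1378 mcg/mL = 57724 mcg = 57.724 mg

57.7 mg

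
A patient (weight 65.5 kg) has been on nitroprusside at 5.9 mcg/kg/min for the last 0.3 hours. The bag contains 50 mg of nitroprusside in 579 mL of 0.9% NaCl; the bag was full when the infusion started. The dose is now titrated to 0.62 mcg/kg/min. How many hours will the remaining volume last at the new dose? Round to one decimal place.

Initial rate:
Dose = 5.9 mcg/kg/min × 65.5 kg = 386.45 mcg/min
386.45 mcg/min × 60 min/hr = 23187 mcg/hr
Concentration = 50 mg ÷ 579 mL = 0.08635579 mg/mL = 86.35579 mcg/mL
Rate = 23187 mcg/hr ÷ 86.35579 mcg/mL = 268.5055 mL/hr
Volume infused so far = 268.5055 mL/hr × 0.3 hr = 80.55164 mL
Volume remaining = 579 − 80.55164 = 498.4484 mL
New rate:
Dose = 0.62 mcg/kg/min × 65.5 kg = 40.61 mcg/min
40.61 mcg/min × 60 min/hr = 2436.6 mcg/hr
Rate = 2436.6 mcg/hr ÷ 86.35579 mcg/mL = 28.21583 mL/hr
Time remaining = 498.4484 mL ÷ 28.21583 mL/hr = 17.66556 hr

17.7 hours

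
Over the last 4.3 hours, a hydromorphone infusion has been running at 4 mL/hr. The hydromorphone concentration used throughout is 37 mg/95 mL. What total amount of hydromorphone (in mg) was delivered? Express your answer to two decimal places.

Concentration = 37 mg ÷ 95 mL = 0.3894737 mg/mL
Drug rate = 4 mL/hr × 0.3894737 mg/mL = 1.557895 mg/hr
Total = 1.557895 mg/hr × 4.3 hr = 6.698947 mg

6.70 mg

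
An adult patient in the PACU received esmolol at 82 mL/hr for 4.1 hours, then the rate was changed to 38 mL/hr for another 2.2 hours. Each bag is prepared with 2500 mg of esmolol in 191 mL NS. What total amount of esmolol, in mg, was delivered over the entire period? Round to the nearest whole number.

Concentration = 2500 mg ÷ 191 mL = 13.08901 mg/mL
Stage 1: 82 mL/hr × 4.1 hr = 336.2 mL → 336.2 mL × 13.08901 mg/mL = 4400.524 mg
Stage 2: 38 mL/hr × 2.2 hr = 83.6 mL → 83.6 mL × 13.08901 mg/mL = 1094.241 mg
Total = 4400.524 + 1094.241 = 5494.764 mg

5495 mg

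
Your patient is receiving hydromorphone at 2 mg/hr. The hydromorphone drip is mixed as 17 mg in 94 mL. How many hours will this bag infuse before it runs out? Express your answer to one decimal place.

Concentration = 17 mg ÷ 94 mL = 0.1808511 mg/mL
Rate = 2 mg/hr ÷ 0.1808511 mg/mL = 11.05882 mL/hr
Duration = 94 mL ÷ 11.05882 mL/hr = 8.5 hr

8.5 hours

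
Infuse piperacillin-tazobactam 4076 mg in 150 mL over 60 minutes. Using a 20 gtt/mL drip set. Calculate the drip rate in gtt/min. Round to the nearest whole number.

50 gtt/min

150 mL ÷ (60 min) = 2.5 mL/min
2.5 mL/min × 20 gtt/mL = 50 gtt/min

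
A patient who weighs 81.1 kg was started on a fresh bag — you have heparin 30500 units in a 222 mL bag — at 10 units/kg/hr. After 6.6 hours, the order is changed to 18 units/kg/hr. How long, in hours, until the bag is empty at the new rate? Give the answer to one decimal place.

17.2 hours

Initial rate:
Dose = 10 units/kg/hr × 81.1 kg = 811 units/hr
Concentration = 30500 units ÷ 222 mL = 137.3874 units/mL
Rate = 811 units/hr ÷ 137.3874 units/mL = 5.903016 mL/hr
Volume infused so far = 5.903016 mL/hr × 6.6 hr = 38.95991 mL
Volume remaining = 222 − 38.95991 = 183.0401 mL
New rate:
Dose = 18 units/kg/hr × 81.1 kg = 1459.8 units/hr
Rate = 1459.8 units/hr ÷ 137.3874 units/mL = 10.62543 mL/hr
Time remaining = 183.0401 mL ÷ 10.62543 mL/hr = 17.22661 hr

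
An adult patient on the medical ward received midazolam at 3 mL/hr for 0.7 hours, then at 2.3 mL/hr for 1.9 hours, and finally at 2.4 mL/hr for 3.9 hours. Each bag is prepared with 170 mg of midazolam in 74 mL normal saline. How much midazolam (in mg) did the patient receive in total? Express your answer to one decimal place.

Concentration = 170 mg ÷ 74 mL = 2.297297 mg/mL
Stage 1: 3 mL/hr × 0.7 hr = 2.1 mL → 2.1 mL × 2.297297 mg/mL = 4.824324 mg
Stage 2: 2.3 mL/hr × 1.9 hr = 4.37 mL → 4.37 mL × 2.297297 mg/mL = 10.03919 mg
Stage 3: 2.4 mL/hr × 3.9 hr = 9.36 mL → 9.36 mL × 2.297297 mg/mL = 21.5027 mg
Total = 4.824324 + 10.03919 + 21.5027 = 36.36622 mg

36.4 mg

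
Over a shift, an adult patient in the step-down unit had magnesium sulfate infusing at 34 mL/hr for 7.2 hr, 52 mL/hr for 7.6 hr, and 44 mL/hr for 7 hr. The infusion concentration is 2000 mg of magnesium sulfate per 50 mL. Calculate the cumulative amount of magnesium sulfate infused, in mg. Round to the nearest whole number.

37920 mg

Concentration = 2000 mg ÷ 50 mL = 40 mg/mL
Stage 1: 34 mL/hr × 7.2 hr = 244.8 mL → 244.8 mL × 40 mg/mL = 9792 mg
Stage 2: 52 mL/hr × 7.6 hr = 395.2 mL → 395.2 mL × 40 mg/mL = 15808 mg
Stage 3: 44 mL/hr × 7 hr = 308 mL → 308 mL × 40 mg/mL = 12320 mg
Total = 9792 + 15808 + 12320 = 37920 mg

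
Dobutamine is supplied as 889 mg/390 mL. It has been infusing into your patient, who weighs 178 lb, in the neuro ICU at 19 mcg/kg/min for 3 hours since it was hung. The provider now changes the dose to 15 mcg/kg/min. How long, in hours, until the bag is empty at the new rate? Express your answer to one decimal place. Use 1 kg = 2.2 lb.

Initial rate:
Weight = 178 lb ÷ 2.2 lb/kg = 80.90909 kg
Dose = 19 mcg/kg/min × 80.90909 kg = 1537.273 mcg/min
1537.273 mcg/min × 60 min/hr = 92236.36 mcg/hr
Concentration = 889 mg ÷ 390 mL = 2.279487 mg/mL = 2279.487 mcg/mL
Rate = 92236.36 mcg/hr ÷ 2279.487 mcg/mL = 40.46365 mL/hr
Volume infused so far = 40.46365 mL/hr × 3 hr = 121.3909 mL
Volume remaining = 390 − 121.3909 = 268.6091 mL
New rate:
Dose = 15 mcg/kg/min × 80.90909 kg = 1213.636 mcg/min
1213.636 mcg/min × 60 min/hr = 72818.18 mcg/hr
Rate = 72818.18 mcg/hr ÷ 2279.487 mcg/mL = 31.94498 mL/hr
Time remaining = 268.6091 mL ÷ 31.94498 mL/hr = 8.408489 hr

8.4 hours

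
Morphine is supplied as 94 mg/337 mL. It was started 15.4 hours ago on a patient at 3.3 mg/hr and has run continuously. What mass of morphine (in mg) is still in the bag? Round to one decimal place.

43.2 mg

Concentration = 94 mg ÷ 337 mL = 0.2789318 mg/mL
Rate = 3.3 mg/hr ÷ 0.2789318 mg/mL = 11.83085 mL/hr
Volume infused = 11.83085 mL/hr × 15.4 hr = 182.1951 mL
Volume remaining = 337 − 182.1951 = 154.8049 mL
Drug remaining = 154.8049 mL × 0.2789318 mg/mL = 43.18 mg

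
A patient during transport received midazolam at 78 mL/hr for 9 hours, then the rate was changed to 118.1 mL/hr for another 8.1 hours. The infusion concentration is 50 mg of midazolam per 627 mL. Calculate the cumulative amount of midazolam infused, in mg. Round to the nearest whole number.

Concentration = 50 mg ÷ 627 mL = 0.07974482 mg/mL
Stage 1: 78 mL/hr × 9 hr = 702 mL → 702 mL × 0.07974482 mg/mL = 55.98086 mg
Stage 2: 118.1 mL/hr × 8.1 hr = 956.61 mL → 956.61 mL × 0.07974482 mg/mL = 76.28469 mg
Total = 55.98086 + 76.28469 = 132.2656 mg

132 mg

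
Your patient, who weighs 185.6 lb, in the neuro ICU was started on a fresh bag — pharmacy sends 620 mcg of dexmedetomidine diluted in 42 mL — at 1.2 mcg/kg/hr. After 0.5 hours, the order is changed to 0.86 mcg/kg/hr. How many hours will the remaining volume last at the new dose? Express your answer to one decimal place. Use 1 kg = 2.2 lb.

Initial rate:
Weight = 185.6 lb ÷ 2.2 lb/kg = 84.36364 kg
Dose = 1.2 mcg/kg/hr × 84.36364 kg = 101.2364 mcg/hr
Concentration = 620 mcg ÷ 42 mL = 14.7619 mcg/mL
Rate = 101.2364 mcg/hr ÷ 14.7619 mcg/mL = 6.857947 mL/hr
Volume infused so far = 6.857947 mL/hr × 0.5 hr = 3.428974 mL
Volume remaining = 42 − 3.428974 = 38.57103 mL
New rate:
Dose = 0.86 mcg/kg/hr × 84.36364 kg = 72.55273 mcg/hr
Rate = 72.55273 mcg/hr ÷ 14.7619 mcg/mL = 4.914862 mL/hr
Time remaining = 38.57103 mL ÷ 4.914862 mL/hr = 7.847835 hr

7.8 hours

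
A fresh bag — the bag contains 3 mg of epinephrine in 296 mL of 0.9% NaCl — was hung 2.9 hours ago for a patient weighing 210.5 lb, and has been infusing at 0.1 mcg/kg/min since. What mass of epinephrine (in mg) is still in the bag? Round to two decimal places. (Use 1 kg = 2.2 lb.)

Weight = 210.5 lb ÷ 2.2 lb/kg = 95.68182 kg
Dose = 0.1 mcg/kg/min × 95.68182 kg = 9.568182 mcg/min
9.568182 mcg/min × 60 min/hr = 574.0909 mcg/hr
Concentration = 3 mg ÷ 296 mL = 0.01013514 mg/mL = 10.13514 mcg/mL
Rate = 574.0909 mcg/hr ÷ 10.13514 mcg/mL = 56.64364 mL/hr
Volume infused = 56.64364 mL/hr × 2.9 hr = 164.2665 mL
Volume remaining = 296 − 164.2665 = 131.7335 mL
Drug remaining = 131.7335 mL × 10.13514 mcg/mL = 1335.136 mcg = 1.335136 mg

1.34 mg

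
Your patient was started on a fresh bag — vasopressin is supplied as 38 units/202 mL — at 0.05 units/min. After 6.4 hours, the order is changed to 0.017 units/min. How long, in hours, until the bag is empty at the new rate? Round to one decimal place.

Initial rate:
0.05 units/min × 60 min/hr = 3 units/hr
Concentration = 38 units ÷ 202 mL = 0.1881188 units/mL
Rate = 3 units/hr ÷ 0.1881188 units/mL = 15.94737 mL/hr
Volume infused so far = 15.94737 mL/hr × 6.4 hr = 102.0632 mL
Volume remaining = 202 − 102.0632 = 99.93684 mL
New rate:
0.017 units/min × 60 min/hr = 1.02 units/hr
Rate = 1.02 units/hr ÷ 0.1881188 units/mL = 5.422105 mL/hr
Time remaining = 99.93684 mL ÷ 5.422105 mL/hr = 18.43137 hr

18.4 hours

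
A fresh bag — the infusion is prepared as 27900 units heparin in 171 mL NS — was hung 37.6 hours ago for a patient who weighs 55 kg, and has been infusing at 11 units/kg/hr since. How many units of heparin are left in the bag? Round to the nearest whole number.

Dose = 11 units/kg/hr × 55 kg = 605 units/hr
Concentration = 27900 units ÷ 171 mL = 163.1579 units/mL
Rate = 605 units/hr ÷ 163.1579 units/mL = 3.708065 mL/hr
Volume infused = 3.708065 mL/hr × 37.6 hr = 139.4232 mL
Volume remaining = 171 − 139.4232 = 31.57677 mL
Drug remaining = 31.57677 mL × 163.1579 units/mL = 5152 units

5152 units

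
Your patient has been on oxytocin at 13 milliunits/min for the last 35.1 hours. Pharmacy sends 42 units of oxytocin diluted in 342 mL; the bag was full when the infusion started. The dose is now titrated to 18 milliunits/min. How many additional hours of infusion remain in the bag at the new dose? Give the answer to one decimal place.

13.5 hours

Initial rate:
13 milliunits/min × 60 min/hr = 780 milliunits/hr
Concentration = 42 units ÷ 342 mL = 0.122807 units/mL = 122.807 milliunits/mL
Rate = 780 milliunits/hr ÷ 122.807 milliunits/mL = 6.351429 mL/hr
Volume infused so far = 6.351429 mL/hr × 35.1 hr = 222.9351 mL
Volume remaining = 342 − 222.9351 = 119.0649 mL
New rate:
18 milliunits/min × 60 min/hr = 1080 milliunits/hr
Rate = 1080 milliunits/hr ÷ 122.807 milliunits/mL = 8.794286 mL/hr
Time remaining = 119.0649 mL ÷ 8.794286 mL/hr = 13.53889 hr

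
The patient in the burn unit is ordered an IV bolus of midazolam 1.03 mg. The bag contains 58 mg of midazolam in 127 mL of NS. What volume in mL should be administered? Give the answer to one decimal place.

2.3 mL

Concentration = 58 mg ÷ 127 mL = 0.4566929 mg/mL
Volume = 1.03 mg ÷ 0.4566929 mg/mL = 2.255345 mL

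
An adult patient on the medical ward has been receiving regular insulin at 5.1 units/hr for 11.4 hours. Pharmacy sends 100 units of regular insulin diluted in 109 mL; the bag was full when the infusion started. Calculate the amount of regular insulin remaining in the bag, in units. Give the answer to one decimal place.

41.9 units

Concentration = 100 units ÷ 109 mL = 0.9174312 units/mL
Rate = 5.1 units/hr ÷ 0.9174312 units/mL = 5.559 mL/hr
Volume infused = 5.559 mL/hr × 11.4 hr = 63.3726 mL
Volume remaining = 109 − 63.3726 = 45.6274 mL
Drug remaining = 45.6274 mL × 0.9174312 units/mL = 41.86 units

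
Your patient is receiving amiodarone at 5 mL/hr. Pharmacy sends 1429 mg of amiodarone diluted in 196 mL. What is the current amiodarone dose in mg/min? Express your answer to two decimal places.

0.61 mg/min

Concentration = 1429 mg ÷ 196 mL = 7.290816 mg/mL
Drug rate = 5 mL/hr × 7.290816 mg/mL = 36.45408 mg/hr
36.45408 mg/hr ÷ 60 min/hr = 0.607568 mg/min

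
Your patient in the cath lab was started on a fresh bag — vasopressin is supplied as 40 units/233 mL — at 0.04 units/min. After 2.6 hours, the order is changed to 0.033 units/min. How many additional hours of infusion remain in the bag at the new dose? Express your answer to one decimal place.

Initial rate:
0.04 units/min × 60 min/hr = 2.4 units/hr
Concentration = 40 units ÷ 233 mL = 0.1716738 units/mL
Rate = 2.4 units/hr ÷ 0.1716738 units/mL = 13.98 mL/hr
Volume infused so far = 13.98 mL/hr × 2.6 hr = 36.348 mL
Volume remaining = 233 − 36.348 = 196.652 mL
New rate:
0.033 units/min × 60 min/hr = 1.98 units/hr
Rate = 1.98 units/hr ÷ 0.1716738 units/mL = 11.5335 mL/hr
Time remaining = 196.652 mL ÷ 11.5335 mL/hr = 17.05051 hr

17.1 hours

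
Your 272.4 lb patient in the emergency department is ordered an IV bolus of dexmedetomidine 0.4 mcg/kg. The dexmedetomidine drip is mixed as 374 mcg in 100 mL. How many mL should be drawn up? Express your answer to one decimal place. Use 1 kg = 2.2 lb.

Weight = 272.4 lb ÷ 2.2 lb/kg = 123.8182 kg
Dose = 0.4 mcg/kg × 123.8182 kg = 49.52727 mcg
Concentration = 374 mcg ÷ 100 mL = 3.74 mcg/mL
Volume = 49.52727 mcg ÷ 3.74 mcg/mL = 13.24259 mL

13.2 mL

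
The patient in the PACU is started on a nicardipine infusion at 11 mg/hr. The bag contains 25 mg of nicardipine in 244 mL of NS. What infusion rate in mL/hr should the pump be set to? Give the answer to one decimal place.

Concentration = 25 mg ÷ 244 mL = 0.102459 mg/mL
Rate = 11 mg/hr ÷ 0.102459 mg/mL = 107.36 mL/hr

107.4 mL/hr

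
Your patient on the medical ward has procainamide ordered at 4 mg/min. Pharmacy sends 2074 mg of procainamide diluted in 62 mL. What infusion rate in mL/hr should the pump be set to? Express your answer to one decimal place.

7.2 mL/hr

4 mg/min × 60 min/hr = 240 mg/hr
Concentration = 2074 mg ÷ 62 mL = 33.45161 mg/mL
Rate = 240 mg/hr ÷ 33.45161 mg/mL = 7.174542 mL/hr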